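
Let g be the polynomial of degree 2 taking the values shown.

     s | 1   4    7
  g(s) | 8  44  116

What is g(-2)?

8

Using the Lagrange interpolation formula with nodes 1, 4, 7:
  L_0(s) = (s - 4)(s - 7) / 18
  L_1(s) = (s - 1)(s - 7) / -9
  L_2(s) = (s - 1)(s - 4) / 18
Then g(s) = 8·L_0(s) + 44·L_1(s) + 116·L_2(s).
Expanding and collecting terms gives g(s) = 2s^2 + 2s + 4.
Evaluating at s = -2: g(-2) = 8.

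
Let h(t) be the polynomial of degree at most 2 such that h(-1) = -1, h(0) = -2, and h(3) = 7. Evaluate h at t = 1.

-1

Write h(t) = at^2 + bt + c. Substituting each data point gives a linear system:
  a - b + c = -1
  c = -2
  9a + 3b + c = 7
Solving the system yields a = 1, b = 0, c = -2.
So h(t) = t^2 - 2.
Then h(1) = -1.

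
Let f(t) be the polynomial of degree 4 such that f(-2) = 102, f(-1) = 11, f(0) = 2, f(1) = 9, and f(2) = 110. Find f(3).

Write f(t) = at^4 + bt^3 + ct^2 + dt + e. Substituting each data point gives a linear system:
  16a - 8b + 4c - 2d + e = 102
  a - b + c - d + e = 11
  e = 2
  a + b + c + d + e = 9
  16a + 8b + 4c + 2d + e = 110
Solving the system yields a = 6, b = 1, c = 2, d = -2, e = 2.
So f(t) = 6t⁴ + t³ + 2t² - 2t + 2.
Then f(3) = 527.

527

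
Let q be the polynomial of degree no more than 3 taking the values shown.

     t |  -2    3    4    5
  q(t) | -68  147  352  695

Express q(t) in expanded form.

q(t) = 6t^3 - 3t^2 + 4t

Write q(t) = at^3 + bt^2 + ct + d. Substituting each data point gives a linear system:
  -8a + 4b - 2c + d = -68
  27a + 9b + 3c + d = 147
  64a + 16b + 4c + d = 352
  125a + 25b + 5c + d = 695
Solving the system yields a = 6, b = -3, c = 4, d = 0.
So q(t) = 6t³ - 3t² + 4t.
Check: q(3) = 147. ✓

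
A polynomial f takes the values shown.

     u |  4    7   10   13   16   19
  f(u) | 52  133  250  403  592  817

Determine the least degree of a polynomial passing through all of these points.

2

Forward differences of the values at u = 4, 7, 10, 13, 16, 19:
  f  : 52  133  250  403  592  817
  Δ  : 81  117  153  189  225
  Δ^2: 36  36  36  36
  Δ^3: 0  0  0
  Δ^4: 0  0
  Δ^5: 0
The second differences are constant (36) and nonzero, while all higher differences vanish, so the minimal degree is 2.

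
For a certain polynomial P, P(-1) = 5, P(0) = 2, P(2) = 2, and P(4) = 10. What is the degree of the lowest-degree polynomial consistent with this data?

Divided differences on the nodes -1, 0, 2, 4:
  order 0: 5  2  2  10
  order 1: -3  0  4
  order 2: 1  1
  order 3: 0
The order-2 divided differences are all 1 (nonzero) and every higher order vanishes, so the data lies on a polynomial of degree exactly 2.

2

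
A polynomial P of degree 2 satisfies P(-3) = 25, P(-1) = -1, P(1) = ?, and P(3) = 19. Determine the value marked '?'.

-3

On equispaced nodes a degree-2 polynomial has vanishing third forward difference, so
  - P(-3) + 3·P(-1) - 3·P(1) + P(3) = 0.
Substituting the known values and solving for P(1):
  -3·P(1) = 9
  P(1) = -3.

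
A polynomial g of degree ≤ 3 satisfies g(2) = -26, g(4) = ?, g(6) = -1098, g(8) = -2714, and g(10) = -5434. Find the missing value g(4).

The 4 known points determine the degree-3 polynomial uniquely.
Write g(n) = an^3 + bn^2 + cn + d. Substituting each data point gives a linear system:
  8a + 4b + 2c + d = -26
  216a + 36b + 6c + d = -1098
  512a + 64b + 8c + d = -2714
  1000a + 100b + 10c + d = -5434
Solving the system yields a = -6, b = 6, c = -4, d = 6.
So g(n) = -6n^3 + 6n^2 - 4n + 6.
Then g(4) = -298.

-298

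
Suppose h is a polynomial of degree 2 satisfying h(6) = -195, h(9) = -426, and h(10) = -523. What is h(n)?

h(n) = -5n^2 - 2n - 3

Write h(n) = an^2 + bn + c. Substituting each data point gives a linear system:
  36a + 6b + c = -195
  81a + 9b + c = -426
  100a + 10b + c = -523
Solving the system yields a = -5, b = -2, c = -3.
So h(n) = -5n^2 - 2n - 3.
Check: h(9) = -426. ✓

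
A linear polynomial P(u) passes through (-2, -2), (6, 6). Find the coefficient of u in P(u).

Write P(u) = au + b. Substituting each data point gives a linear system:
  -2a + b = -2
  6a + b = 6
Solving the system yields a = 1, b = 0.
So P(u) = u.
The leading coefficient is 1.

1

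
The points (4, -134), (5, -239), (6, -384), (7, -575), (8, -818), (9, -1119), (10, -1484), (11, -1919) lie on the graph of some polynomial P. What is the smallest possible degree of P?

Forward differences of the values at s = 4, 5, 6, 7, 8, 9, 10, 11:
  P  : -134  -239  -384  -575  -818  -1119  -1484  -1919
  Δ  : -105  -145  -191  -243  -301  -365  -435
  Δ^2: -40  -46  -52  -58  -64  -70
  Δ^3: -6  -6  -6  -6  -6
  Δ^4: 0  0  0  0
  Δ^5: 0  0  0
  Δ^6: 0  0
  Δ^7: 0
The third differences are constant (-6) and nonzero, while all higher differences vanish, so the minimal degree is 3.

3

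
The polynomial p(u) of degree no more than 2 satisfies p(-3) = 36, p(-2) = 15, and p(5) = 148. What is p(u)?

Using the Lagrange interpolation formula with nodes -3, -2, 5:
  L_0(u) = (u + 2)(u - 5) / 8
  L_1(u) = (u + 3)(u - 5) / -7
  L_2(u) = (u + 3)(u + 2) / 56
Then p(u) = 36·L_0(u) + 15·L_1(u) + 148·L_2(u).
Expanding and collecting terms gives p(u) = 5u^2 + 4u + 3.
Check: p(-3) = 36. ✓

p(u) = 5u^2 + 4u + 3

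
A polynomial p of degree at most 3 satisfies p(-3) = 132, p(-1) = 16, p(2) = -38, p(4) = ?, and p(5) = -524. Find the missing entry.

-274

The 4 known points determine the degree-3 polynomial uniquely.
Write p(n) = an^3 + bn^2 + cn + d. Substituting each data point gives a linear system:
  -27a + 9b - 3c + d = 132
  -a + b - c + d = 16
  8a + 4b + 2c + d = -38
  125a + 25b + 5c + d = -524
Solving the system yields a = -4, b = 0, c = -6, d = 6.
So p(n) = -4n^3 - 6n + 6.
Then p(4) = -274.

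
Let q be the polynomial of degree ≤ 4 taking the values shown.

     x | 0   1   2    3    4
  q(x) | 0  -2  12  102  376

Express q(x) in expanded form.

q(x) = 2x^4 - 2x^3 - 2x

Write q(x) = ax^4 + bx^3 + cx^2 + dx + e. Substituting each data point gives a linear system:
  e = 0
  a + b + c + d + e = -2
  16a + 8b + 4c + 2d + e = 12
  81a + 27b + 9c + 3d + e = 102
  256a + 64b + 16c + 4d + e = 376
Solving the system yields a = 2, b = -2, c = 0, d = -2, e = 0.
So q(x) = 2x^4 - 2x^3 - 2x.
Check: q(2) = 12. ✓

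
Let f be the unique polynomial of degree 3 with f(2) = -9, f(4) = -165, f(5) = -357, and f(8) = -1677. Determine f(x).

Using the Lagrange interpolation formula with nodes 2, 4, 5, 8:
  L_0(x) = (x - 4)(x - 5)(x - 8) / -36
  L_1(x) = (x - 2)(x - 5)(x - 8) / 8
  L_2(x) = (x - 2)(x - 4)(x - 8) / -9
  L_3(x) = (x - 2)(x - 4)(x - 5) / 72
Then f(x) = -9·L_0(x) - 165·L_1(x) - 357·L_2(x) - 1677·L_3(x).
Expanding and collecting terms gives f(x) = -4x³ + 6x² - 2x + 3.
Check: f(5) = -357. ✓

f(x) = -4x^3 + 6x^2 - 2x + 3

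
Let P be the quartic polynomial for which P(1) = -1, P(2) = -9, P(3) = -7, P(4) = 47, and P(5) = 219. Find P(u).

P(u) = u^4 - 3u^3 - 2u^2 + 4u - 1

Write P(u) = au^4 + bu^3 + cu^2 + du + e. Substituting each data point gives a linear system:
  a + b + c + d + e = -1
  16a + 8b + 4c + 2d + e = -9
  81a + 27b + 9c + 3d + e = -7
  256a + 64b + 16c + 4d + e = 47
  625a + 125b + 25c + 5d + e = 219
Solving the system yields a = 1, b = -3, c = -2, d = 4, e = -1.
So P(u) = u^4 - 3u^3 - 2u^2 + 4u - 1.
Check: P(3) = -7. ✓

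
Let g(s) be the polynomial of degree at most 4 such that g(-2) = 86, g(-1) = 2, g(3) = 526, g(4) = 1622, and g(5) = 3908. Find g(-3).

Write g(s) = as^4 + bs^3 + cs^2 + ds + e. Substituting each data point gives a linear system:
  16a - 8b + 4c - 2d + e = 86
  a - b + c - d + e = 2
  81a + 27b + 9c + 3d + e = 526
  256a + 64b + 16c + 4d + e = 1622
  625a + 125b + 25c + 5d + e = 3908
Solving the system yields a = 6, b = 1, c = 1, d = 2, e = -2.
So g(s) = 6s⁴ + s³ + s² + 2s - 2.
Then g(-3) = 460.

460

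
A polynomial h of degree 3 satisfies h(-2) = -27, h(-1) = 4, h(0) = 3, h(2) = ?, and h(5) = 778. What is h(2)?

The 4 known points determine the degree-3 polynomial uniquely.
Write h(n) = an^3 + bn^2 + cn + d. Substituting each data point gives a linear system:
  -8a + 4b - 2c + d = -27
  -a + b - c + d = 4
  d = 3
  125a + 25b + 5c + d = 778
Solving the system yields a = 6, b = 2, c = -5, d = 3.
So h(n) = 6n^3 + 2n^2 - 5n + 3.
Then h(2) = 49.

49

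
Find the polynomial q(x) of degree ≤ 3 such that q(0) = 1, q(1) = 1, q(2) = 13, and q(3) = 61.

Write q(x) = ax^3 + bx^2 + cx + d. Substituting each data point gives a linear system:
  d = 1
  a + b + c + d = 1
  8a + 4b + 2c + d = 13
  27a + 9b + 3c + d = 61
Solving the system yields a = 4, b = -6, c = 2, d = 1.
So q(x) = 4x^3 - 6x^2 + 2x + 1.
Check: q(0) = 1. ✓

q(x) = 4x^3 - 6x^2 + 2x + 1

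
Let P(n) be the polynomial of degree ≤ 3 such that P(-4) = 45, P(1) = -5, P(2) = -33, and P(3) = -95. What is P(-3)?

7

Using the Lagrange interpolation formula with nodes -4, 1, 2, 3:
  L_0(n) = (n - 1)(n - 2)(n - 3) / -210
  L_1(n) = (n + 4)(n - 2)(n - 3) / 10
  L_2(n) = (n + 4)(n - 1)(n - 3) / -6
  L_3(n) = (n + 4)(n - 1)(n - 2) / 14
Then P(n) = 45·L_0(n) - 5·L_1(n) - 33·L_2(n) - 95·L_3(n).
Expanding and collecting terms gives P(n) = -2n^3 - 5n^2 + n + 1.
Evaluating at n = -3: P(-3) = 7.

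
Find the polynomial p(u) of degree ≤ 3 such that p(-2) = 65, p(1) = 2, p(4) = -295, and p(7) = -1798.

p(u) = -6u^3 + 5u^2 + 2u + 1

Write p(u) = au^3 + bu^2 + cu + d. Substituting each data point gives a linear system:
  -8a + 4b - 2c + d = 65
  a + b + c + d = 2
  64a + 16b + 4c + d = -295
  343a + 49b + 7c + d = -1798
Solving the system yields a = -6, b = 5, c = 2, d = 1.
So p(u) = -6u³ + 5u² + 2u + 1.
Check: p(4) = -295. ✓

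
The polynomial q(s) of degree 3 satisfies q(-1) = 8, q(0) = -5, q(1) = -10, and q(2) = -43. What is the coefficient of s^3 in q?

-6

Write q(s) = as^3 + bs^2 + cs + d. Substituting each data point gives a linear system:
  -a + b - c + d = 8
  d = -5
  a + b + c + d = -10
  8a + 4b + 2c + d = -43
Solving the system yields a = -6, b = 4, c = -3, d = -5.
So q(s) = -6s³ + 4s² - 3s - 5.
The leading coefficient is -6.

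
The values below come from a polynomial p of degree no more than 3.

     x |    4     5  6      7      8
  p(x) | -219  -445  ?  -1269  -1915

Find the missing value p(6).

-787

The 4 known points determine the degree-3 polynomial uniquely.
Write p(x) = ax^3 + bx^2 + cx + d. Substituting each data point gives a linear system:
  64a + 16b + 4c + d = -219
  125a + 25b + 5c + d = -445
  343a + 49b + 7c + d = -1269
  512a + 64b + 8c + d = -1915
Solving the system yields a = -4, b = 2, c = 0, d = 5.
So p(x) = -4x³ + 2x² + 5.
Then p(6) = -787.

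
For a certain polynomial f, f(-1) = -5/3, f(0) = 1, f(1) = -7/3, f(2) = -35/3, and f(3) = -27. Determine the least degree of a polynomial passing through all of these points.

Forward differences of the values at s = -1, 0, 1, 2, 3:
  f  : -5/3  1  -7/3  -35/3  -27
  Δ  : 8/3  -10/3  -28/3  -46/3
  Δ^2: -6  -6  -6
  Δ^3: 0  0
  Δ^4: 0
The second differences are constant (-6) and nonzero, while all higher differences vanish, so the minimal degree is 2.

2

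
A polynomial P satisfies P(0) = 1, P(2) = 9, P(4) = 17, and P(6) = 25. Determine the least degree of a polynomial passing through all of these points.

Forward differences of the values at u = 0, 2, 4, 6:
  P  : 1  9  17  25
  Δ  : 8  8  8
  Δ^2: 0  0
  Δ^3: 0
The first differences are constant (8) and nonzero, while all higher differences vanish, so the minimal degree is 1.

1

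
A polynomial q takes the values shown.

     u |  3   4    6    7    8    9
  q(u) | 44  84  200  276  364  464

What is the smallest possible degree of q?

Divided differences on the nodes 3, 4, 6, 7, 8, 9:
  order 0: 44  84  200  276  364  464
  order 1: 40  58  76  88  100
  order 2: 6  6  6  6
  order 3: 0  0  0
  order 4: 0  0
  order 5: 0
The order-2 divided differences are all 6 (nonzero) and every higher order vanishes, so the data lies on a polynomial of degree exactly 2.

2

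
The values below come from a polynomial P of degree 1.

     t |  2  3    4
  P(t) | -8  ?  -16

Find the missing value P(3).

On equispaced nodes a degree-1 polynomial has vanishing second forward difference, so
  P(2) - 2·P(3) + P(4) = 0.
Substituting the known values and solving for P(3):
  -2·P(3) = 24
  P(3) = -12.

-12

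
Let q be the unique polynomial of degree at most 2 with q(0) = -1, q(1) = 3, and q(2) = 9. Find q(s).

q(s) = s^2 + 3s - 1

Using the Lagrange interpolation formula with nodes 0, 1, 2:
  L_0(s) = (s - 1)(s - 2) / 2
  L_1(s) = s(s - 2) / -1
  L_2(s) = s(s - 1) / 2
Then q(s) = -1·L_0(s) + 3·L_1(s) + 9·L_2(s).
Expanding and collecting terms gives q(s) = s² + 3s - 1.
Check: q(1) = 3. ✓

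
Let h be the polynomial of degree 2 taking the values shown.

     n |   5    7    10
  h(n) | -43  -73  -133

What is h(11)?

Using the Lagrange interpolation formula with nodes 5, 7, 10:
  L_0(n) = (n - 7)(n - 10) / 10
  L_1(n) = (n - 5)(n - 10) / -6
  L_2(n) = (n - 5)(n - 7) / 15
Then h(n) = -43·L_0(n) - 73·L_1(n) - 133·L_2(n).
Expanding and collecting terms gives h(n) = -n^2 - 3n - 3.
Evaluating at n = 11: h(11) = -157.

-157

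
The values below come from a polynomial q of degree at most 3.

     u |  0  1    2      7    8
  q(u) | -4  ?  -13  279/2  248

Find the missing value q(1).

The 4 known points determine the degree-3 polynomial uniquely.
Write q(u) = au^3 + bu^2 + cu + d. Substituting each data point gives a linear system:
  d = -4
  8a + 4b + 2c + d = -13
  343a + 49b + 7c + d = 279/2
  512a + 64b + 8c + d = 248
Solving the system yields a = 1, b = -4, c = -1/2, d = -4.
So q(u) = u^3 - 4u^2 - (1/2)u - 4.
Then q(1) = -15/2.

-15/2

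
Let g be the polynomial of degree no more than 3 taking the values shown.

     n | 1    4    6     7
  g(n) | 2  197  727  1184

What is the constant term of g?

1

Write g(n) = an^3 + bn^2 + cn + d. Substituting each data point gives a linear system:
  a + b + c + d = 2
  64a + 16b + 4c + d = 197
  216a + 36b + 6c + d = 727
  343a + 49b + 7c + d = 1184
Solving the system yields a = 4, b = -4, c = 1, d = 1.
So g(n) = 4n^3 - 4n^2 + n + 1.
The constant term is 1.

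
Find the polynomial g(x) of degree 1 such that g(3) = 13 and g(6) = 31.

Write g(x) = ax + b. Substituting each data point gives a linear system:
  3a + b = 13
  6a + b = 31
Solving the system yields a = 6, b = -5.
So g(x) = 6x - 5.
Check: g(3) = 13. ✓

g(x) = 6x - 5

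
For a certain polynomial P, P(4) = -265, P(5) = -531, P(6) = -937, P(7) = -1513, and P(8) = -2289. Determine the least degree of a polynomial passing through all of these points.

Forward differences of the values at u = 4, 5, 6, 7, 8:
  P  : -265  -531  -937  -1513  -2289
  Δ  : -266  -406  -576  -776
  Δ^2: -140  -170  -200
  Δ^3: -30  -30
  Δ^4: 0
The third differences are constant (-30) and nonzero, while all higher differences vanish, so the minimal degree is 3.

3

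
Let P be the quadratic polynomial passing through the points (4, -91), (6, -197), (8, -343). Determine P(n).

P(n) = -5n^2 - 3n + 1

Write P(n) = an^2 + bn + c. Substituting each data point gives a linear system:
  16a + 4b + c = -91
  36a + 6b + c = -197
  64a + 8b + c = -343
Solving the system yields a = -5, b = -3, c = 1.
So P(n) = -5n^2 - 3n + 1.
Check: P(4) = -91. ✓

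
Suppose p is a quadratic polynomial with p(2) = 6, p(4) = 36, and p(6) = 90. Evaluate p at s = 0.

Write p(s) = as^2 + bs + c. Substituting each data point gives a linear system:
  4a + 2b + c = 6
  16a + 4b + c = 36
  36a + 6b + c = 90
Solving the system yields a = 3, b = -3, c = 0.
So p(s) = 3s^2 - 3s.
Then p(0) = 0.

0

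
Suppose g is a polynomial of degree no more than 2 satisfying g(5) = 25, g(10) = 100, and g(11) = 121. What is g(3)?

9

Write g(x) = ax^2 + bx + c. Substituting each data point gives a linear system:
  25a + 5b + c = 25
  100a + 10b + c = 100
  121a + 11b + c = 121
Solving the system yields a = 1, b = 0, c = 0.
So g(x) = x^2.
Then g(3) = 9.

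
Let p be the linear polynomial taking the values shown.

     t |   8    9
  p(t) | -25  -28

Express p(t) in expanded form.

p(t) = -3t - 1

Write p(t) = at + b. Substituting each data point gives a linear system:
  8a + b = -25
  9a + b = -28
Solving the system yields a = -3, b = -1.
So p(t) = -3t - 1.
Check: p(8) = -25. ✓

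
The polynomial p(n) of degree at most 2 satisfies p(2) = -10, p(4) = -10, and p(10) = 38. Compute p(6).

-2

Using the Lagrange interpolation formula with nodes 2, 4, 10:
  L_0(n) = (n - 4)(n - 10) / 16
  L_1(n) = (n - 2)(n - 10) / -12
  L_2(n) = (n - 2)(n - 4) / 48
Then p(n) = -10·L_0(n) - 10·L_1(n) + 38·L_2(n).
Expanding and collecting terms gives p(n) = n² - 6n - 2.
Evaluating at n = 6: p(6) = -2.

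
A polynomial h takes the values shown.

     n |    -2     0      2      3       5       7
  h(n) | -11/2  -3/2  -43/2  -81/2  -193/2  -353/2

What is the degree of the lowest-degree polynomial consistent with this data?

Divided differences on the nodes -2, 0, 2, 3, 5, 7:
  order 0: -11/2  -3/2  -43/2  -81/2  -193/2  -353/2
  order 1: 2  -10  -19  -28  -40
  order 2: -3  -3  -3  -3
  order 3: 0  0  0
  order 4: 0  0
  order 5: 0
The order-2 divided differences are all -3 (nonzero) and every higher order vanishes, so the data lies on a polynomial of degree exactly 2.

2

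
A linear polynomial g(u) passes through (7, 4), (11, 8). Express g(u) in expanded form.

Write g(u) = au + b. Substituting each data point gives a linear system:
  7a + b = 4
  11a + b = 8
Solving the system yields a = 1, b = -3.
So g(u) = u - 3.
Check: g(7) = 4. ✓

g(u) = u - 3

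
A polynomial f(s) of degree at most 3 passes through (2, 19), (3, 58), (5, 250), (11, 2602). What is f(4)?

131

Write f(s) = as^3 + bs^2 + cs + d. Substituting each data point gives a linear system:
  8a + 4b + 2c + d = 19
  27a + 9b + 3c + d = 58
  125a + 25b + 5c + d = 250
  1331a + 121b + 11c + d = 2602
Solving the system yields a = 2, b = -1, c = 6, d = -5.
So f(s) = 2s^3 - s^2 + 6s - 5.
Then f(4) = 131.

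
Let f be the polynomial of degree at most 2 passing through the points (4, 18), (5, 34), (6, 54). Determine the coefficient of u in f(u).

Write f(u) = au^2 + bu + c. Substituting each data point gives a linear system:
  16a + 4b + c = 18
  25a + 5b + c = 34
  36a + 6b + c = 54
Solving the system yields a = 2, b = -2, c = -6.
So f(u) = 2u² - 2u - 6.
The coefficient of u is -2.

-2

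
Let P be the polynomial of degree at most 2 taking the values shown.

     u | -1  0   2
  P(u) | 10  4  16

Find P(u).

P(u) = 4u^2 - 2u + 4

Using the Lagrange interpolation formula with nodes -1, 0, 2:
  L_0(u) = u(u - 2) / 3
  L_1(u) = (u + 1)(u - 2) / -2
  L_2(u) = (u + 1)u / 6
Then P(u) = 10·L_0(u) + 4·L_1(u) + 16·L_2(u).
Expanding and collecting terms gives P(u) = 4u^2 - 2u + 4.
Check: P(-1) = 10. ✓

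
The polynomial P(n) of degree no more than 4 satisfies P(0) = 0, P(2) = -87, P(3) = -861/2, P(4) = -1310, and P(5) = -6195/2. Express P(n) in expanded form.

P(n) = -4n^4 - 6n^3 + 6n^2 + (1/2)n

Using the Lagrange interpolation formula with nodes 0, 2, 3, 4, 5:
  L_0(n) = (n - 2)(n - 3)(n - 4)(n - 5) / 120
  L_1(n) = n(n - 3)(n - 4)(n - 5) / -12
  L_2(n) = n(n - 2)(n - 4)(n - 5) / 6
  L_3(n) = n(n - 2)(n - 3)(n - 5) / -8
  L_4(n) = n(n - 2)(n - 3)(n - 4) / 30
Then P(n) = 0·L_0(n) - 87·L_1(n) - 861/2·L_2(n) - 1310·L_3(n) - 6195/2·L_4(n).
Expanding and collecting terms gives P(n) = -4n^4 - 6n^3 + 6n^2 + (1/2)n.
Check: P(3) = -861/2. ✓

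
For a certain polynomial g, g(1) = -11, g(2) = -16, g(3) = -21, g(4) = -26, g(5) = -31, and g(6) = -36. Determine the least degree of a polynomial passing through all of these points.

Forward differences of the values at s = 1, 2, 3, 4, 5, 6:
  g  : -11  -16  -21  -26  -31  -36
  Δ  : -5  -5  -5  -5  -5
  Δ^2: 0  0  0  0
  Δ^3: 0  0  0
  Δ^4: 0  0
  Δ^5: 0
The first differences are constant (-5) and nonzero, while all higher differences vanish, so the minimal degree is 1.

1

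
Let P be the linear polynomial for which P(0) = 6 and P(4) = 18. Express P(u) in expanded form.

P(u) = 3u + 6

Write P(u) = au + b. Substituting each data point gives a linear system:
  b = 6
  4a + b = 18
Solving the system yields a = 3, b = 6.
So P(u) = 3u + 6.
Check: P(0) = 6. ✓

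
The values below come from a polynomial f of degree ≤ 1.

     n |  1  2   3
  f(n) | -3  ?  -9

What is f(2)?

The 2 known points determine the degree-1 polynomial uniquely.
Write f(n) = an + b. Substituting each data point gives a linear system:
  a + b = -3
  3a + b = -9
Solving the system yields a = -3, b = 0.
So f(n) = -3n.
Then f(2) = -6.

-6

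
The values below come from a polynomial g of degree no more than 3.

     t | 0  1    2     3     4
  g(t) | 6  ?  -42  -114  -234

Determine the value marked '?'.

-6

On equispaced nodes a degree-3 polynomial has vanishing fourth forward difference, so
  g(0) - 4·g(1) + 6·g(2) - 4·g(3) + g(4) = 0.
Substituting the known values and solving for g(1):
  -4·g(1) = 24
  g(1) = -6.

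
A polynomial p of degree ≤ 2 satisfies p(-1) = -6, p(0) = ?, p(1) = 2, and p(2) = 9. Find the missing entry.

-3

On equispaced nodes a degree-2 polynomial has vanishing third forward difference, so
  - p(-1) + 3·p(0) - 3·p(1) + p(2) = 0.
Substituting the known values and solving for p(0):
  3·p(0) = -9
  p(0) = -3.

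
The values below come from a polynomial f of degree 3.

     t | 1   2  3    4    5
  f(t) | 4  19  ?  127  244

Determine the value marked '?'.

56

On equispaced nodes a degree-3 polynomial has vanishing fourth forward difference, so
  f(1) - 4·f(2) + 6·f(3) - 4·f(4) + f(5) = 0.
Substituting the known values and solving for f(3):
  6·f(3) = 336
  f(3) = 56.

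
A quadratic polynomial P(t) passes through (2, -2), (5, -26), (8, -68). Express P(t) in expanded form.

P(t) = -t^2 - t + 4

Write P(t) = at^2 + bt + c. Substituting each data point gives a linear system:
  4a + 2b + c = -2
  25a + 5b + c = -26
  64a + 8b + c = -68
Solving the system yields a = -1, b = -1, c = 4.
So P(t) = -t^2 - t + 4.
Check: P(5) = -26. ✓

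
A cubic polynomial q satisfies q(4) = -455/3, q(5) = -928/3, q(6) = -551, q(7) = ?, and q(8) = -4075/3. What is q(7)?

-2684/3

The 4 known points determine the degree-3 polynomial uniquely.
Write q(x) = ax^3 + bx^2 + cx + d. Substituting each data point gives a linear system:
  64a + 16b + 4c + d = -455/3
  125a + 25b + 5c + d = -928/3
  216a + 36b + 6c + d = -551
  512a + 64b + 8c + d = -4075/3
Solving the system yields a = -3, b = 3, c = -5/3, d = -1.
So q(x) = -3x^3 + 3x^2 - (5/3)x - 1.
Then q(7) = -2684/3.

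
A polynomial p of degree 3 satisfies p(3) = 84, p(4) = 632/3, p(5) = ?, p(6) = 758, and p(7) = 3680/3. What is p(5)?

1282/3

On equispaced nodes a degree-3 polynomial has vanishing fourth forward difference, so
  p(3) - 4·p(4) + 6·p(5) - 4·p(6) + p(7) = 0.
Substituting the known values and solving for p(5):
  6·p(5) = 2564
  p(5) = 1282/3.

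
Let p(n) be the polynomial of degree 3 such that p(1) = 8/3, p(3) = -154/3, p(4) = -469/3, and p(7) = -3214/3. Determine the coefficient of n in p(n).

1

Write p(n) = an^3 + bn^2 + cn + d. Substituting each data point gives a linear system:
  a + b + c + d = 8/3
  27a + 9b + 3c + d = -154/3
  64a + 16b + 4c + d = -469/3
  343a + 49b + 7c + d = -3214/3
Solving the system yields a = -4, b = 6, c = 1, d = -1/3.
So p(n) = -4n³ + 6n² + n - 1/3.
The coefficient of n is 1.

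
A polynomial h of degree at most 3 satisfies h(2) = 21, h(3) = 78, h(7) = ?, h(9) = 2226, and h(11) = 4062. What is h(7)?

1046

The 4 known points determine the degree-3 polynomial uniquely.
Write h(n) = an^3 + bn^2 + cn + d. Substituting each data point gives a linear system:
  8a + 4b + 2c + d = 21
  27a + 9b + 3c + d = 78
  729a + 81b + 9c + d = 2226
  1331a + 121b + 11c + d = 4062
Solving the system yields a = 3, b = 1, c = -5, d = 3.
So h(n) = 3n³ + n² - 5n + 3.
Then h(7) = 1046.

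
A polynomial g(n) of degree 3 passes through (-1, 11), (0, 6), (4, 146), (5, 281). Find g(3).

63

Using the Lagrange interpolation formula with nodes -1, 0, 4, 5:
  L_0(n) = n(n - 4)(n - 5) / -30
  L_1(n) = (n + 1)(n - 4)(n - 5) / 20
  L_2(n) = (n + 1)n(n - 5) / -20
  L_3(n) = (n + 1)n(n - 4) / 30
Then g(n) = 11·L_0(n) + 6·L_1(n) + 146·L_2(n) + 281·L_3(n).
Expanding and collecting terms gives g(n) = 2n^3 + 2n^2 - 5n + 6.
Evaluating at n = 3: g(3) = 63.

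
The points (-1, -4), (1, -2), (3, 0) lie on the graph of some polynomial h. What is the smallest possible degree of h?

1

Forward differences of the values at t = -1, 1, 3:
  h  : -4  -2  0
  Δ  : 2  2
  Δ^2: 0
The first differences are constant (2) and nonzero, while all higher differences vanish, so the minimal degree is 1.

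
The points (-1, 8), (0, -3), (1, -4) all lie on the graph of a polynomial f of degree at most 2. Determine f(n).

Using the Lagrange interpolation formula with nodes -1, 0, 1:
  L_0(n) = n(n - 1) / 2
  L_1(n) = (n + 1)(n - 1) / -1
  L_2(n) = (n + 1)n / 2
Then f(n) = 8·L_0(n) - 3·L_1(n) - 4·L_2(n).
Expanding and collecting terms gives f(n) = 5n^2 - 6n - 3.
Check: f(1) = -4. ✓

f(n) = 5n^2 - 6n - 3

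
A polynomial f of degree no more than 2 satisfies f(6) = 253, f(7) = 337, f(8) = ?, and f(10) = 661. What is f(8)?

433

The 3 known points determine the degree-2 polynomial uniquely.
Write f(s) = as^2 + bs + c. Substituting each data point gives a linear system:
  36a + 6b + c = 253
  49a + 7b + c = 337
  100a + 10b + c = 661
Solving the system yields a = 6, b = 6, c = 1.
So f(s) = 6s^2 + 6s + 1.
Then f(8) = 433.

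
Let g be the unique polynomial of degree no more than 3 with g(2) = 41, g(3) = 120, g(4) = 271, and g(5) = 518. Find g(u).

Using the Lagrange interpolation formula with nodes 2, 3, 4, 5:
  L_0(u) = (u - 3)(u - 4)(u - 5) / -6
  L_1(u) = (u - 2)(u - 4)(u - 5) / 2
  L_2(u) = (u - 2)(u - 3)(u - 5) / -2
  L_3(u) = (u - 2)(u - 3)(u - 4) / 6
Then g(u) = 41·L_0(u) + 120·L_1(u) + 271·L_2(u) + 518·L_3(u).
Expanding and collecting terms gives g(u) = 4u³ + 3u + 3.
Check: g(5) = 518. ✓

g(u) = 4u^3 + 3u + 3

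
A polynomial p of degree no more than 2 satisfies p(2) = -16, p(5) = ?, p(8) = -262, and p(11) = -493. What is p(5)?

-103

The 3 known points determine the degree-2 polynomial uniquely.
Write p(x) = ax^2 + bx + c. Substituting each data point gives a linear system:
  4a + 2b + c = -16
  64a + 8b + c = -262
  121a + 11b + c = -493
Solving the system yields a = -4, b = -1, c = 2.
So p(x) = -4x^2 - x + 2.
Then p(5) = -103.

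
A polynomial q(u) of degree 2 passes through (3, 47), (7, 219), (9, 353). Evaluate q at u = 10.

432

Using the Lagrange interpolation formula with nodes 3, 7, 9:
  L_0(u) = (u - 7)(u - 9) / 24
  L_1(u) = (u - 3)(u - 9) / -8
  L_2(u) = (u - 3)(u - 7) / 12
Then q(u) = 47·L_0(u) + 219·L_1(u) + 353·L_2(u).
Expanding and collecting terms gives q(u) = 4u^2 + 3u + 2.
Evaluating at u = 10: q(10) = 432.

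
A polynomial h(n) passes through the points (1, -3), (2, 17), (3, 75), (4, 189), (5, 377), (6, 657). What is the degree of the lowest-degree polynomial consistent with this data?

Forward differences of the values at n = 1, 2, 3, 4, 5, 6:
  h  : -3  17  75  189  377  657
  Δ  : 20  58  114  188  280
  Δ^2: 38  56  74  92
  Δ^3: 18  18  18
  Δ^4: 0  0
  Δ^5: 0
The third differences are constant (18) and nonzero, while all higher differences vanish, so the minimal degree is 3.

3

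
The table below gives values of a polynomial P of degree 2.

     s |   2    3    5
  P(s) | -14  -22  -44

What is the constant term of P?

-4

Write P(s) = as^2 + bs + c. Substituting each data point gives a linear system:
  4a + 2b + c = -14
  9a + 3b + c = -22
  25a + 5b + c = -44
Solving the system yields a = -1, b = -3, c = -4.
So P(s) = -s^2 - 3s - 4.
The constant term is -4.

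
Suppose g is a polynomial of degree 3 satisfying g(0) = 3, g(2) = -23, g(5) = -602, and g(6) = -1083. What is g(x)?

Using the Lagrange interpolation formula with nodes 0, 2, 5, 6:
  L_0(x) = (x - 2)(x - 5)(x - 6) / -60
  L_1(x) = x(x - 5)(x - 6) / 24
  L_2(x) = x(x - 2)(x - 6) / -15
  L_3(x) = x(x - 2)(x - 5) / 24
Then g(x) = 3·L_0(x) - 23·L_1(x) - 602·L_2(x) - 1083·L_3(x).
Expanding and collecting terms gives g(x) = -6x³ + 6x² - x + 3.
Check: g(0) = 3. ✓

g(x) = -6x^3 + 6x^2 - x + 3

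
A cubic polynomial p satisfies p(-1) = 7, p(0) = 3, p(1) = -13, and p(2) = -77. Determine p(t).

Using the Lagrange interpolation formula with nodes -1, 0, 1, 2:
  L_0(t) = t(t - 1)(t - 2) / -6
  L_1(t) = (t + 1)(t - 1)(t - 2) / 2
  L_2(t) = (t + 1)t(t - 2) / -2
  L_3(t) = (t + 1)t(t - 1) / 6
Then p(t) = 7·L_0(t) + 3·L_1(t) - 13·L_2(t) - 77·L_3(t).
Expanding and collecting terms gives p(t) = -6t^3 - 6t^2 - 4t + 3.
Check: p(-1) = 7. ✓

p(t) = -6t^3 - 6t^2 - 4t + 3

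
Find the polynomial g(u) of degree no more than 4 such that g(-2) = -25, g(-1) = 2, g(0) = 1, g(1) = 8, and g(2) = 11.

g(u) = -2u^4 + 2u^3 + 6u^2 + u + 1

Write g(u) = au^4 + bu^3 + cu^2 + du + e. Substituting each data point gives a linear system:
  16a - 8b + 4c - 2d + e = -25
  a - b + c - d + e = 2
  e = 1
  a + b + c + d + e = 8
  16a + 8b + 4c + 2d + e = 11
Solving the system yields a = -2, b = 2, c = 6, d = 1, e = 1.
So g(u) = -2u⁴ + 2u³ + 6u² + u + 1.
Check: g(2) = 11. ✓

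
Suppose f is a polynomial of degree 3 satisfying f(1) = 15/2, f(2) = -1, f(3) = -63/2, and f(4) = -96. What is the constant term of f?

Write f(t) = at^3 + bt^2 + ct + d. Substituting each data point gives a linear system:
  a + b + c + d = 15/2
  8a + 4b + 2c + d = -1
  27a + 9b + 3c + d = -63/2
  64a + 16b + 4c + d = -96
Solving the system yields a = -2, b = 1, c = 5/2, d = 6.
So f(t) = -2t^3 + t^2 + (5/2)t + 6.
The constant term is 6.

6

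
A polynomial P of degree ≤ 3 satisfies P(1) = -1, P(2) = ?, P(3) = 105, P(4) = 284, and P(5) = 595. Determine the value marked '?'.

On equispaced nodes a degree-3 polynomial has vanishing fourth forward difference, so
  P(1) - 4·P(2) + 6·P(3) - 4·P(4) + P(5) = 0.
Substituting the known values and solving for P(2):
  -4·P(2) = -88
  P(2) = 22.

22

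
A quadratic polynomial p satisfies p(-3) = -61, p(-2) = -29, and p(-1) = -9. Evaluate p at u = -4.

-105

Write p(u) = au^2 + bu + c. Substituting each data point gives a linear system:
  9a - 3b + c = -61
  4a - 2b + c = -29
  a - b + c = -9
Solving the system yields a = -6, b = 2, c = -1.
So p(u) = -6u² + 2u - 1.
Then p(-4) = -105.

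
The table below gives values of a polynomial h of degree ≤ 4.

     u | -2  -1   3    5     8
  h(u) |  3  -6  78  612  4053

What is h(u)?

h(u) = u^4 - u^2 + 3u - 3

Write h(u) = au^4 + bu^3 + cu^2 + du + e. Substituting each data point gives a linear system:
  16a - 8b + 4c - 2d + e = 3
  a - b + c - d + e = -6
  81a + 27b + 9c + 3d + e = 78
  625a + 125b + 25c + 5d + e = 612
  4096a + 512b + 64c + 8d + e = 4053
Solving the system yields a = 1, b = 0, c = -1, d = 3, e = -3.
So h(u) = u^4 - u^2 + 3u - 3.
Check: h(8) = 4053. ✓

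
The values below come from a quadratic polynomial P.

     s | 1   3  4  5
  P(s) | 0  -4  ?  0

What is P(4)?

-3

The 3 known points determine the degree-2 polynomial uniquely.
Write P(s) = as^2 + bs + c. Substituting each data point gives a linear system:
  a + b + c = 0
  9a + 3b + c = -4
  25a + 5b + c = 0
Solving the system yields a = 1, b = -6, c = 5.
So P(s) = s^2 - 6s + 5.
Then P(4) = -3.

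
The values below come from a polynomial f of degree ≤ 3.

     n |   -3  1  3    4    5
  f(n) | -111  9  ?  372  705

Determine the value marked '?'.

165

The 4 known points determine the degree-3 polynomial uniquely.
Write f(n) = an^3 + bn^2 + cn + d. Substituting each data point gives a linear system:
  -27a + 9b - 3c + d = -111
  a + b + c + d = 9
  64a + 16b + 4c + d = 372
  125a + 25b + 5c + d = 705
Solving the system yields a = 5, b = 3, c = 1, d = 0.
So f(n) = 5n^3 + 3n^2 + n.
Then f(3) = 165.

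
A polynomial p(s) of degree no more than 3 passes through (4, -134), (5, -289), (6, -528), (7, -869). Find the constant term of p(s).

6

Write p(s) = as^3 + bs^2 + cs + d. Substituting each data point gives a linear system:
  64a + 16b + 4c + d = -134
  125a + 25b + 5c + d = -289
  216a + 36b + 6c + d = -528
  343a + 49b + 7c + d = -869
Solving the system yields a = -3, b = 3, c = 1, d = 6.
So p(s) = -3s^3 + 3s^2 + s + 6.
The constant term is 6.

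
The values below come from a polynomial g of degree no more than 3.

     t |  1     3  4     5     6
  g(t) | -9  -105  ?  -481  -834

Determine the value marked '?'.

-246

The 4 known points determine the degree-3 polynomial uniquely.
Write g(t) = at^3 + bt^2 + ct + d. Substituting each data point gives a linear system:
  a + b + c + d = -9
  27a + 9b + 3c + d = -105
  125a + 25b + 5c + d = -481
  216a + 36b + 6c + d = -834
Solving the system yields a = -4, b = 1, c = 0, d = -6.
So g(t) = -4t^3 + t^2 - 6.
Then g(4) = -246.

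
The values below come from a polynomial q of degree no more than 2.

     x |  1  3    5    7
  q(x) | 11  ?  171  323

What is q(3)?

67

On equispaced nodes a degree-2 polynomial has vanishing third forward difference, so
  - q(1) + 3·q(3) - 3·q(5) + q(7) = 0.
Substituting the known values and solving for q(3):
  3·q(3) = 201
  q(3) = 67.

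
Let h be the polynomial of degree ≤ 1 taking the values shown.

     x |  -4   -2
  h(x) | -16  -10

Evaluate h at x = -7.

-25

Write h(x) = ax + b. Substituting each data point gives a linear system:
  -4a + b = -16
  -2a + b = -10
Solving the system yields a = 3, b = -4.
So h(x) = 3x - 4.
Then h(-7) = -25.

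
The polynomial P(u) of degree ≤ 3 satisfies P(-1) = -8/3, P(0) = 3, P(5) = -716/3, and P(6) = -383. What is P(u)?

Using the Lagrange interpolation formula with nodes -1, 0, 5, 6:
  L_0(u) = u(u - 5)(u - 6) / -42
  L_1(u) = (u + 1)(u - 5)(u - 6) / 30
  L_2(u) = (u + 1)u(u - 6) / -30
  L_3(u) = (u + 1)u(u - 5) / 42
Then P(u) = -8/3·L_0(u) + 3·L_1(u) - 716/3·L_2(u) - 383·L_3(u).
Expanding and collecting terms gives P(u) = -u³ - 5u² + (5/3)u + 3.
Check: P(-1) = -8/3. ✓

P(u) = -u^3 - 5u^2 + (5/3)u + 3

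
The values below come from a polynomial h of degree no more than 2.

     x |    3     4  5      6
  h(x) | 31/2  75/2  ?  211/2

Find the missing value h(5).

135/2

On equispaced nodes a degree-2 polynomial has vanishing third forward difference, so
  - h(3) + 3·h(4) - 3·h(5) + h(6) = 0.
Substituting the known values and solving for h(5):
  -3·h(5) = -405/2
  h(5) = 135/2.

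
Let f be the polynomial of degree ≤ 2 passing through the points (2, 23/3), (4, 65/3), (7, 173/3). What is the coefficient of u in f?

Write f(u) = au^2 + bu + c. Substituting each data point gives a linear system:
  4a + 2b + c = 23/3
  16a + 4b + c = 65/3
  49a + 7b + c = 173/3
Solving the system yields a = 1, b = 1, c = 5/3.
So f(u) = u² + u + 5/3.
The coefficient of u is 1.

1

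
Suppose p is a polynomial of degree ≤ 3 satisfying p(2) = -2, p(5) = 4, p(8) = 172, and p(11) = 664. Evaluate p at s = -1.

-8

Write p(s) = as^3 + bs^2 + cs + d. Substituting each data point gives a linear system:
  8a + 4b + 2c + d = -2
  125a + 25b + 5c + d = 4
  512a + 64b + 8c + d = 172
  1331a + 121b + 11c + d = 664
Solving the system yields a = 1, b = -6, c = 5, d = 4.
So p(s) = s^3 - 6s^2 + 5s + 4.
Then p(-1) = -8.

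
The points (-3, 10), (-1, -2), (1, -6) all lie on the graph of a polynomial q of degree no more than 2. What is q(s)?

Write q(s) = as^2 + bs + c. Substituting each data point gives a linear system:
  9a - 3b + c = 10
  a - b + c = -2
  a + b + c = -6
Solving the system yields a = 1, b = -2, c = -5.
So q(s) = s^2 - 2s - 5.
Check: q(-3) = 10. ✓

q(s) = s^2 - 2s - 5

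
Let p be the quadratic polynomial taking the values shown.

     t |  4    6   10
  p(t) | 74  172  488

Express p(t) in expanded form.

Using the Lagrange interpolation formula with nodes 4, 6, 10:
  L_0(t) = (t - 6)(t - 10) / 12
  L_1(t) = (t - 4)(t - 10) / -8
  L_2(t) = (t - 4)(t - 6) / 24
Then p(t) = 74·L_0(t) + 172·L_1(t) + 488·L_2(t).
Expanding and collecting terms gives p(t) = 5t^2 - t - 2.
Check: p(6) = 172. ✓

p(t) = 5t^2 - t - 2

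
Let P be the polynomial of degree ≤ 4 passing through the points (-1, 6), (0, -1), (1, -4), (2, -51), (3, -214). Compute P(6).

-2479

Forward differences of the values at s = -1, 0, 1, 2, 3:
  P  : 6  -1  -4  -51  -214
  Δ  : -7  -3  -47  -163
  Δ^2: 4  -44  -116
  Δ^3: -48  -72
  Δ^4: -24
The fourth differences are constant, confirming degree 4.
Interpolating (Newton forward form) and evaluating at s = 6 gives P(6) = -2479.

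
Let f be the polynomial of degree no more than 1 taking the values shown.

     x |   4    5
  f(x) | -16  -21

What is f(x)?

f(x) = -5x + 4

Write f(x) = ax + b. Substituting each data point gives a linear system:
  4a + b = -16
  5a + b = -21
Solving the system yields a = -5, b = 4.
So f(x) = -5x + 4.
Check: f(4) = -16. ✓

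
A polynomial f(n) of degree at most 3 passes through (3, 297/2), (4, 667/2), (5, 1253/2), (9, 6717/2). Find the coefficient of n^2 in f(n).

Write f(n) = an^3 + bn^2 + cn + d. Substituting each data point gives a linear system:
  27a + 9b + 3c + d = 297/2
  64a + 16b + 4c + d = 667/2
  125a + 25b + 5c + d = 1253/2
  729a + 81b + 9c + d = 6717/2
Solving the system yields a = 4, b = 6, c = -5, d = 3/2.
So f(n) = 4n³ + 6n² - 5n + 3/2.
The coefficient of n^2 is 6.

6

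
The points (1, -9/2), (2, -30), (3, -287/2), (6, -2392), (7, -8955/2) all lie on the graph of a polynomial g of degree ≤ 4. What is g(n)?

g(n) = -2n^4 + n^3 - (5/2)n - 1

Write g(n) = an^4 + bn^3 + cn^2 + dn + e. Substituting each data point gives a linear system:
  a + b + c + d + e = -9/2
  16a + 8b + 4c + 2d + e = -30
  81a + 27b + 9c + 3d + e = -287/2
  1296a + 216b + 36c + 6d + e = -2392
  2401a + 343b + 49c + 7d + e = -8955/2
Solving the system yields a = -2, b = 1, c = 0, d = -5/2, e = -1.
So g(n) = -2n⁴ + n³ - (5/2)n - 1.
Check: g(3) = -287/2. ✓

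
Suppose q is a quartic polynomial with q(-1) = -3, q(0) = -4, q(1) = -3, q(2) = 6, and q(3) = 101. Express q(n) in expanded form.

q(n) = 3n^4 - 5n^3 - 2n^2 + 5n - 4

Write q(n) = an^4 + bn^3 + cn^2 + dn + e. Substituting each data point gives a linear system:
  a - b + c - d + e = -3
  e = -4
  a + b + c + d + e = -3
  16a + 8b + 4c + 2d + e = 6
  81a + 27b + 9c + 3d + e = 101
Solving the system yields a = 3, b = -5, c = -2, d = 5, e = -4.
So q(n) = 3n^4 - 5n^3 - 2n^2 + 5n - 4.
Check: q(1) = -3. ✓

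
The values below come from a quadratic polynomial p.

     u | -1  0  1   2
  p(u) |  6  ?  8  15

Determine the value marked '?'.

The 3 known points determine the degree-2 polynomial uniquely.
Write p(u) = au^2 + bu + c. Substituting each data point gives a linear system:
  a - b + c = 6
  a + b + c = 8
  4a + 2b + c = 15
Solving the system yields a = 2, b = 1, c = 5.
So p(u) = 2u² + u + 5.
Then p(0) = 5.

5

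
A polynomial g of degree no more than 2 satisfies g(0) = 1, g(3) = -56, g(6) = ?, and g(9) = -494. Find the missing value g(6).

-221

The 3 known points determine the degree-2 polynomial uniquely.
Write g(n) = an^2 + bn + c. Substituting each data point gives a linear system:
  c = 1
  9a + 3b + c = -56
  81a + 9b + c = -494
Solving the system yields a = -6, b = -1, c = 1.
So g(n) = -6n^2 - n + 1.
Then g(6) = -221.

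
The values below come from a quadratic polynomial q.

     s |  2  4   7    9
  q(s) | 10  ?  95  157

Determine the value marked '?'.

The 3 known points determine the degree-2 polynomial uniquely.
Write q(s) = as^2 + bs + c. Substituting each data point gives a linear system:
  4a + 2b + c = 10
  49a + 7b + c = 95
  81a + 9b + c = 157
Solving the system yields a = 2, b = -1, c = 4.
So q(s) = 2s² - s + 4.
Then q(4) = 32.

32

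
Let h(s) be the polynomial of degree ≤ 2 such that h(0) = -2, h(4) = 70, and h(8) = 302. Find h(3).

37

Write h(s) = as^2 + bs + c. Substituting each data point gives a linear system:
  c = -2
  16a + 4b + c = 70
  64a + 8b + c = 302
Solving the system yields a = 5, b = -2, c = -2.
So h(s) = 5s^2 - 2s - 2.
Then h(3) = 37.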